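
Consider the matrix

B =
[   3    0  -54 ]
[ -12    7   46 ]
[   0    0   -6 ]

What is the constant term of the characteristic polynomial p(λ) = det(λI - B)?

126

p(0) = det(0·I − B) = det(−B) = (−1)^3·det(B).
det(B) = -126, so p(0) = 126.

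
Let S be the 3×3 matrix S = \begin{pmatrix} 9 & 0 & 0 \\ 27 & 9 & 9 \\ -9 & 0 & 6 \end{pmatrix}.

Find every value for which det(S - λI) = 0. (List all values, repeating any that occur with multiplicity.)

The characteristic polynomial is p(μ) = det(μI - S).
Expanding along the first row, p(μ) = μ^3 - 24μ^2 + 189μ - 486.
Rational-root test: μ = 9 gives p(9) = 0.
Dividing by (μ - 9) leaves μ^2 - 15μ + 54.
The quadratic factors as (μ - 6)·(μ - 9).
Eigenvalues: 6, 9, 9.

6, 9, 9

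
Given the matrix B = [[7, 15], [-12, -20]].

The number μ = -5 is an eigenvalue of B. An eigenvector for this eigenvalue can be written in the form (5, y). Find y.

We need (B + 5I)v = 0.
B + 5I = [[12, 15], [-12, -15]].
Row 1: (12)·5 + (15)·y = 0
Row 2: (-12)·5 + (-15)·y = 0
Solving gives y = -4.
Check: B·(5, -4) = (-25, 20) = -5·(5, -4).

-4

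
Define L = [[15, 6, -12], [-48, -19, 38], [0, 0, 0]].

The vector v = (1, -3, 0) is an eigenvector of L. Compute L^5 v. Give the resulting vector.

First find the eigenvalue: Lv = (-3, 9, 0) = -3·(1, -3, 0), so λ = -3.
Then L^5 v = λ^5·v = (-3)^5·(1, -3, 0) = -243·(1, -3, 0) = (-243, 729, 0).

(-243, 729, 0)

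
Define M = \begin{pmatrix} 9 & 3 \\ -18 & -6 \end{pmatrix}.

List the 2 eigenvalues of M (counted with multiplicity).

det(M - tI) = (9 - t)(-6 - t) - (3)·(-18) = t^2 - 3t.
This factors as t·(t - 3) = 0.
Eigenvalues: 0, 3.

0, 3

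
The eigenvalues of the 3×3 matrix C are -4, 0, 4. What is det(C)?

0

det(C) is the product of the eigenvalues: (-4) · (0) · (4) = 0.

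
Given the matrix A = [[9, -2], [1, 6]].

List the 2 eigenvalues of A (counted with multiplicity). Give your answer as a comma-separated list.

det(A - μI) = (9 - μ)(6 - μ) - (-2)·(1) = μ^2 - 15μ + 56.
This factors as (μ - 7)·(μ - 8) = 0.
Eigenvalues: 7, 8.

7, 8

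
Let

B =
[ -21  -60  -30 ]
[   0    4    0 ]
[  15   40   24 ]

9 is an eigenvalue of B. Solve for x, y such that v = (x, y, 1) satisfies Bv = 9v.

We need (B - 9I)v = 0.
B - 9I = [[-30, -60, -30], [0, -5, 0], [15, 40, 15]].
Row 1: (-30)·x + (-60)·y + (-30)·1 = 0
Row 2: (0)·x + (-5)·y + (0)·1 = 0
Row 3: (15)·x + (40)·y + (15)·1 = 0
Solving gives x = -1, y = 0.
Check: B·(-1, 0, 1) = (-9, 0, 9) = 9·(-1, 0, 1).

-1, 0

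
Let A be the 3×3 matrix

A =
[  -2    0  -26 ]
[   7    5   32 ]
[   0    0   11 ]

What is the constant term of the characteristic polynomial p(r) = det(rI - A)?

110

p(0) = det(0·I − A) = det(−A) = (−1)^3·det(A).
det(A) = -110, so p(0) = 110.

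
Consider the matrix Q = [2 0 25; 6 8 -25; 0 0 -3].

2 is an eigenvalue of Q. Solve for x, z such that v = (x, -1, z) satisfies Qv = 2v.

We need (Q - 2I)v = 0.
Q - 2I = [[0, 0, 25], [6, 6, -25], [0, 0, -5]].
Row 1: (0)·x + (0)·-1 + (25)·z = 0
Row 2: (6)·x + (6)·-1 + (-25)·z = 0
Row 3: (0)·x + (0)·-1 + (-5)·z = 0
Solving gives x = 1, z = 0.
Check: Q·(1, -1, 0) = (2, -2, 0) = 2·(1, -1, 0).

1, 0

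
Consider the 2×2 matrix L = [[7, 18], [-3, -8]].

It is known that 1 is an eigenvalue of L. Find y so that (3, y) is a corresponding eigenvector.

We need (L - 1I)v = 0.
L - 1I = [[6, 18], [-3, -9]].
Row 1: (6)·3 + (18)·y = 0
Row 2: (-3)·3 + (-9)·y = 0
Solving gives y = -1.
Check: L·(3, -1) = (3, -1) = 1·(3, -1).

-1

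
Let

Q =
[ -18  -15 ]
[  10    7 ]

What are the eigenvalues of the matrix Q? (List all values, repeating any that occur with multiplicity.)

-8, -3

det(Q - rI) = (-18 - r)(7 - r) - (-15)·(10) = r^2 + 11r + 24.
This factors as (r + 8)·(r + 3) = 0.
Eigenvalues: -8, -3.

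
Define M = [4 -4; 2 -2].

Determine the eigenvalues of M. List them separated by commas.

det(M - λI) = (4 - λ)(-2 - λ) - (-4)·(2) = λ^2 - 2λ.
This factors as λ·(λ - 2) = 0.
Eigenvalues: 0, 2.

0, 2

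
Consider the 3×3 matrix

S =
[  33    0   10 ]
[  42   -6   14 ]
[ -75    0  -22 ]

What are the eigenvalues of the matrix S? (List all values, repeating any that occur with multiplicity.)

Set up det(sI - S) = 0.
Expanding the 3×3 determinant: p(s) = s^3 - 5s^2 - 42s + 144.
Rational-root test: s = 3 gives p(3) = 0.
Dividing by (s - 3) leaves s^2 - 2s - 48.
The quadratic factors as (s + 6)·(s - 8).
Eigenvalues: -6, 3, 8.

-6, 3, 8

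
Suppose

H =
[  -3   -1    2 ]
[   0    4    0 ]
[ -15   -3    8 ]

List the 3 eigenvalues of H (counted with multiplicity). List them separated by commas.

2, 3, 4

The characteristic polynomial is p(lambda) = det(lambda·I - H).
Expanding along the first row, p(lambda) = lambda^3 - 9·lambda^2 + 26·lambda - 24.
Rational-root test: lambda = 2 gives p(2) = 0.
Factor out (lambda - 2): p(lambda) = (lambda - 2)·(lambda^2 - 7·lambda + 12).
The quadratic factors as (lambda - 3)·(lambda - 4).
Eigenvalues: 2, 3, 4.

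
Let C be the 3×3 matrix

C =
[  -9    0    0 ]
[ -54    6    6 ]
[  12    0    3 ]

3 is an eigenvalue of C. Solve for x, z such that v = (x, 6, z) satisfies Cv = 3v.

0, -3

We need (C - 3I)v = 0.
C - 3I = [[-12, 0, 0], [-54, 3, 6], [12, 0, 0]].
Row 1: (-12)·x + (0)·6 + (0)·z = 0
Row 2: (-54)·x + (3)·6 + (6)·z = 0
Row 3: (12)·x + (0)·6 + (0)·z = 0
Solving gives x = 0, z = -3.
Check: C·(0, 6, -3) = (0, 18, -9) = 3·(0, 6, -3).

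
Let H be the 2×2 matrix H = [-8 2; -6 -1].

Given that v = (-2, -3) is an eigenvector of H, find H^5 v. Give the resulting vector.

First find the eigenvalue: Hv = (10, 15) = -5·(-2, -3), so λ = -5.
Then H^5 v = λ^5·v = (-5)^5·(-2, -3) = -3125·(-2, -3) = (6250, 9375).

(6250, 9375)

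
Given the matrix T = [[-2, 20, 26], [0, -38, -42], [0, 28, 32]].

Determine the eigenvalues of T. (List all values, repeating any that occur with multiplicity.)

-10, -2, 4

Compute the characteristic polynomial p(r) = det(rI - T).
Expanding along the first row, p(r) = r^3 + 8r^2 - 28r - 80.
Since p(-2) = 0, r = -2 is a root.
Dividing by (r + 2) leaves r^2 + 6r - 40.
The quadratic factors as (r + 10)·(r - 4).
Eigenvalues: -10, -2, 4.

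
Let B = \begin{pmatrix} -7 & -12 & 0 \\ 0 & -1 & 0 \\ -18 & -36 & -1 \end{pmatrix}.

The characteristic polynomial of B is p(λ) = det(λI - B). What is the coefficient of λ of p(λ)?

p(λ) = λ^3 + 9λ^2 + 15λ + 7.
The coefficient of λ is 15.

15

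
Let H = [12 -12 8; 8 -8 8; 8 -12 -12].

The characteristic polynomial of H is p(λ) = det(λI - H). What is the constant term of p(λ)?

p(λ) = λ^3 + 8λ^2 - 16λ - 128.
The constant term is -128.

-128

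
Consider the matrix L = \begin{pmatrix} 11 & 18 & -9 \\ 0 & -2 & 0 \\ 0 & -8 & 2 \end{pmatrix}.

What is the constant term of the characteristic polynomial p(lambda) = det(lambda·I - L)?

p(0) = det(0·I − L) = det(−L) = (−1)^3·det(L).
det(L) = -44, so p(0) = 44.

44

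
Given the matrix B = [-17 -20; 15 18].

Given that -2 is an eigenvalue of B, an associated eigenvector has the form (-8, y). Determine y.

6

We need (B + 2I)v = 0.
B + 2I = [[-15, -20], [15, 20]].
Row 1: (-15)·-8 + (-20)·y = 0
Row 2: (15)·-8 + (20)·y = 0
Solving gives y = 6.
Check: B·(-8, 6) = (16, -12) = -2·(-8, 6).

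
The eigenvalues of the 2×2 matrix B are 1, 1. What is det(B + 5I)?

36

If B has eigenvalues 1, 1, then B + 5I has eigenvalues 6, 6.
det(B + 5I) = (6) · (6) = 36.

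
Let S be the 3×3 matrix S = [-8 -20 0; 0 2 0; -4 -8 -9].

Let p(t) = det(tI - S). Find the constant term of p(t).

p(t) = t^3 + 15t^2 + 38t - 144.
The constant term is -144.

-144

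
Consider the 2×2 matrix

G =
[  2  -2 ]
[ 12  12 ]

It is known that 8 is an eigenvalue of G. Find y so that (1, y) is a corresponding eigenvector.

We need (G - 8I)v = 0.
G - 8I = [[-6, -2], [12, 4]].
Row 1: (-6)·1 + (-2)·y = 0
Row 2: (12)·1 + (4)·y = 0
Solving gives y = -3.
Check: G·(1, -3) = (8, -24) = 8·(1, -3).

-3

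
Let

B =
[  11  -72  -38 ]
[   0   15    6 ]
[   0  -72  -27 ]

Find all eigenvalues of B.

The characteristic polynomial is p(s) = det(sI - B).
Expanding along the first row, p(s) = s^3 + s^2 - 105s - 297.
Try s = -9: p(-9) = 0, so -9 is a root.
Factor out (s + 9): p(s) = (s + 9)·(s^2 - 8s - 33).
The quadratic factors as (s + 3)·(s - 11).
Eigenvalues: -9, -3, 11.

-9, -3, 11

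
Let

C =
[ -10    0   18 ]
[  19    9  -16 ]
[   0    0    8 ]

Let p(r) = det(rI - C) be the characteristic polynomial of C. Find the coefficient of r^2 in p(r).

-7

The coefficient of r^2 of det(rI - C) is −trace(C).
trace(C) = (-10) + (9) + (8) = 7, so the coefficient is -7.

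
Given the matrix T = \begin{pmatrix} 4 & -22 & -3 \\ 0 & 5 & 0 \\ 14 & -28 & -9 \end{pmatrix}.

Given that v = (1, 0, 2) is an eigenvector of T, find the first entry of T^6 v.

64

First find the eigenvalue: Tv = (-2, 0, -4) = -2·(1, 0, 2), so λ = -2.
Then T^6 v = λ^6·v = (-2)^6·(1, 0, 2) = 64·(1, 0, 2) = (64, 0, 128).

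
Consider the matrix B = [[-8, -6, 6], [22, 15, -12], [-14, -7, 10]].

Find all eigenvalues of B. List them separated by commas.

3, 4, 10

Compute the characteristic polynomial p(r) = det(rI - B).
Expanding the 3×3 determinant: p(r) = r^3 - 17r^2 + 82r - 120.
Try r = 3: p(3) = 0, so 3 is a root.
Dividing by (r - 3) leaves r^2 - 14r + 40.
The quadratic factors as (r - 4)·(r - 10).
Eigenvalues: 3, 4, 10.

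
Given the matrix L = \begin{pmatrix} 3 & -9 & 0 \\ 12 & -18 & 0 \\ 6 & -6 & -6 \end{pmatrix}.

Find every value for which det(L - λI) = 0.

-9, -6, -6

Set up det(λI - L) = 0.
Cofactor expansion gives p(λ) = λ^3 + 21λ^2 + 144λ + 324.
Rational-root test: λ = -6 gives p(-6) = 0.
Dividing by (λ + 6) leaves λ^2 + 15λ + 54.
The quadratic factors as (λ + 9)·(λ + 6).
Eigenvalues: -9, -6, -6.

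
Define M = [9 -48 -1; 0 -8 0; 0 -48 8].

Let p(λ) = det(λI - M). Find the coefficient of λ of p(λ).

-64

p(λ) = λ^3 - 9λ^2 - 64λ + 576.
The coefficient of λ is -64.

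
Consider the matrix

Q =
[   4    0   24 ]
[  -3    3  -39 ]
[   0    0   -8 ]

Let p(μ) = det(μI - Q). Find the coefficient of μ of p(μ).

-44

p(μ) = μ^3 + μ^2 - 44μ + 96.
The coefficient of μ is -44.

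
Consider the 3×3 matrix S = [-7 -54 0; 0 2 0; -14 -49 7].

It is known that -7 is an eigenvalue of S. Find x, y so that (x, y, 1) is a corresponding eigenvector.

1, 0

We need (S + 7I)v = 0.
S + 7I = [[0, -54, 0], [0, 9, 0], [-14, -49, 14]].
Row 1: (0)·x + (-54)·y + (0)·1 = 0
Row 2: (0)·x + (9)·y + (0)·1 = 0
Row 3: (-14)·x + (-49)·y + (14)·1 = 0
Solving gives x = 1, y = 0.
Check: S·(1, 0, 1) = (-7, 0, -7) = -7·(1, 0, 1).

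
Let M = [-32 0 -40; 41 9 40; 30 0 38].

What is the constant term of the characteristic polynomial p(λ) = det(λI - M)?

p(0) = det(0·I − M) = det(−M) = (−1)^3·det(M).
det(M) = -144, so p(0) = 144.

144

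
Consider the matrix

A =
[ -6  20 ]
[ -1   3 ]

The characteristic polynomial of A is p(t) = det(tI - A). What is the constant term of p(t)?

2

p(t) = t^2 + 3t + 2.
The constant term is 2.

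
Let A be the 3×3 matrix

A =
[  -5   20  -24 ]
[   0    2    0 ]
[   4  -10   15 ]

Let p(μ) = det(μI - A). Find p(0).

p(0) = det(0·I − A) = det(−A) = (−1)^3·det(A).
det(A) = 42, so p(0) = -42.

-42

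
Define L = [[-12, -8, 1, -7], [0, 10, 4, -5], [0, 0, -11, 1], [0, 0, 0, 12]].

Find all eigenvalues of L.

L is upper triangular, so its eigenvalues are the diagonal entries.
Diagonal: -12, 10, -11, 12.

-12, -11, 10, 12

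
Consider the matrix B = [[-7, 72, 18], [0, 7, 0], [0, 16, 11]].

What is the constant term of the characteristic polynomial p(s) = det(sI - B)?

p(0) = det(0·I − B) = det(−B) = (−1)^3·det(B).
det(B) = -539, so p(0) = 539.

539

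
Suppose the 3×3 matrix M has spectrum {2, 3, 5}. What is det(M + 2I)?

If M has eigenvalues 2, 3, 5, then M + 2I has eigenvalues 4, 5, 7.
det(M + 2I) = (4) · (5) · (7) = 140.

140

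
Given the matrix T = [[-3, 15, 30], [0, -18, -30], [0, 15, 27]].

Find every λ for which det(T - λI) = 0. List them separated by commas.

-3, -3, 12

Set up det(λI - T) = 0.
Cofactor expansion gives p(λ) = λ^3 - 6λ^2 - 63λ - 108.
Try λ = -3: p(-3) = 0, so -3 is a root.
Factor out (λ + 3): p(λ) = (λ + 3)·(λ^2 - 9λ - 36).
The quadratic factors as (λ + 3)·(λ - 12).
Eigenvalues: -3, -3, 12.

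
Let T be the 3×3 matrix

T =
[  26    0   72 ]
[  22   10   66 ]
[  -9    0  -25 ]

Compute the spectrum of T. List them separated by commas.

The characteristic polynomial is p(lambda) = det(lambda·I - T).
Expanding the 3×3 determinant: p(lambda) = lambda^3 - 11·lambda^2 + 8·lambda + 20.
Try lambda = -1: p(-1) = 0, so -1 is a root.
Factor out (lambda + 1): p(lambda) = (lambda + 1)·(lambda^2 - 12·lambda + 20).
The quadratic factors as (lambda - 2)·(lambda - 10).
Eigenvalues: -1, 2, 10.

-1, 2, 10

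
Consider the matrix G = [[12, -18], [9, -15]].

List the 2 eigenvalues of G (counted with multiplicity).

det(G - sI) = (12 - s)(-15 - s) - (-18)·(9) = s^2 + 3s - 18.
This factors as (s + 6)·(s - 3) = 0.
Eigenvalues: -6, 3.

-6, 3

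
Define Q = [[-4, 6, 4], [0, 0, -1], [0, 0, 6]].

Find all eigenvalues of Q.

Q is upper triangular, so its eigenvalues are the diagonal entries.
Diagonal: -4, 0, 6.

-4, 0, 6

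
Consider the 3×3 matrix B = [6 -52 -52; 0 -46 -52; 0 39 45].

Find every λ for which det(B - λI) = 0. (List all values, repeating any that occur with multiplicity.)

Set up det(λI - B) = 0.
Expanding the 3×3 determinant: p(λ) = λ^3 - 5λ^2 - 48λ + 252.
Since p(6) = 0, λ = 6 is a root.
Dividing by (λ - 6) leaves λ^2 + λ - 42.
The quadratic factors as (λ + 7)·(λ - 6).
Eigenvalues: -7, 6, 6.

-7, 6, 6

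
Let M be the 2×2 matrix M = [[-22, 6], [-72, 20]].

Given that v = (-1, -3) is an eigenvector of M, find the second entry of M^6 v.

First find the eigenvalue: Mv = (4, 12) = -4·(-1, -3), so λ = -4.
Then M^6 v = λ^6·v = (-4)^6·(-1, -3) = 4096·(-1, -3) = (-4096, -12288).

-12288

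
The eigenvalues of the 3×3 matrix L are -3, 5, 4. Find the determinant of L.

det(L) is the product of the eigenvalues: (-3) · (5) · (4) = -60.

-60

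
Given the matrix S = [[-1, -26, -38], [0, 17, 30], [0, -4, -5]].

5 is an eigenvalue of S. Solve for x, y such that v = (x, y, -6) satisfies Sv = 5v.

We need (S - 5I)v = 0.
S - 5I = [[-6, -26, -38], [0, 12, 30], [0, -4, -10]].
Row 1: (-6)·x + (-26)·y + (-38)·-6 = 0
Row 2: (0)·x + (12)·y + (30)·-6 = 0
Row 3: (0)·x + (-4)·y + (-10)·-6 = 0
Solving gives x = -27, y = 15.
Check: S·(-27, 15, -6) = (-135, 75, -30) = 5·(-27, 15, -6).

-27, 15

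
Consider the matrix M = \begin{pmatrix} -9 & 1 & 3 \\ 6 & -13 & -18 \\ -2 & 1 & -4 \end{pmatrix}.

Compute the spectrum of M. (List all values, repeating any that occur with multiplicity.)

Set up det(lambda·I - M) = 0.
Expanding the 3×3 determinant: p(lambda) = lambda^3 + 26·lambda^2 + 223·lambda + 630.
Try lambda = -7: p(-7) = 0, so -7 is a root.
Factor out (lambda + 7): p(lambda) = (lambda + 7)·(lambda^2 + 19·lambda + 90).
The quadratic factors as (lambda + 10)·(lambda + 9).
Eigenvalues: -10, -9, -7.

-10, -9, -7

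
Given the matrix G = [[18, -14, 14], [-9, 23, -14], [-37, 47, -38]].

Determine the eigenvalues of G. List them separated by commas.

Compute the characteristic polynomial p(r) = det(rI - G).
Expanding the 3×3 determinant: p(r) = r^3 - 3r^2 - 94r + 360.
Since p(4) = 0, r = 4 is a root.
Factor out (r - 4): p(r) = (r - 4)·(r^2 + r - 90).
The quadratic factors as (r + 10)·(r - 9).
Eigenvalues: -10, 4, 9.

-10, 4, 9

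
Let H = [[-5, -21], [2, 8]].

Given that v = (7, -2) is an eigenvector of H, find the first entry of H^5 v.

7

First find the eigenvalue: Hv = (7, -2) = 1·(7, -2), so λ = 1.
Then H^5 v = λ^5·v = 1^5·(7, -2) = 1·(7, -2) = (7, -2).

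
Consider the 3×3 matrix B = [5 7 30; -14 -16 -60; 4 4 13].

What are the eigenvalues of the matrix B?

-2, 1, 3

The characteristic polynomial is p(λ) = det(λI - B).
Expanding along the first row, p(λ) = λ^3 - 2λ^2 - 5λ + 6.
Try λ = 1: p(1) = 0, so 1 is a root.
Dividing by (λ - 1) leaves λ^2 - λ - 6.
The quadratic factors as (λ + 2)·(λ - 3).
Eigenvalues: -2, 1, 3.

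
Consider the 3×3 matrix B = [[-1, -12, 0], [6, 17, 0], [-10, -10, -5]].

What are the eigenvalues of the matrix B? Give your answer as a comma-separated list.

-5, 5, 11

The characteristic polynomial is p(λ) = det(λI - B).
Expanding along the first row, p(λ) = λ^3 - 11λ^2 - 25λ + 275.
Since p(5) = 0, λ = 5 is a root.
Factor out (λ - 5): p(λ) = (λ - 5)·(λ^2 - 6λ - 55).
The quadratic factors as (λ + 5)·(λ - 11).
Eigenvalues: -5, 5, 11.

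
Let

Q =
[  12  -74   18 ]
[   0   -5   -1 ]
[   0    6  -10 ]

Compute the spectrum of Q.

-8, -7, 12

Set up det(lambda·I - Q) = 0.
Expanding the 3×3 determinant: p(lambda) = lambda^3 + 3·lambda^2 - 124·lambda - 672.
Since p(-7) = 0, lambda = -7 is a root.
Factor out (lambda + 7): p(lambda) = (lambda + 7)·(lambda^2 - 4·lambda - 96).
The quadratic factors as (lambda + 8)·(lambda - 12).
Eigenvalues: -8, -7, 12.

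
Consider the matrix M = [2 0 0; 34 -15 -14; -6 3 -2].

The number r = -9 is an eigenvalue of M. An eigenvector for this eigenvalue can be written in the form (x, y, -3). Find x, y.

0, 7

We need (M + 9I)v = 0.
M + 9I = [[11, 0, 0], [34, -6, -14], [-6, 3, 7]].
Row 1: (11)·x + (0)·y + (0)·-3 = 0
Row 2: (34)·x + (-6)·y + (-14)·-3 = 0
Row 3: (-6)·x + (3)·y + (7)·-3 = 0
Solving gives x = 0, y = 7.
Check: M·(0, 7, -3) = (0, -63, 27) = -9·(0, 7, -3).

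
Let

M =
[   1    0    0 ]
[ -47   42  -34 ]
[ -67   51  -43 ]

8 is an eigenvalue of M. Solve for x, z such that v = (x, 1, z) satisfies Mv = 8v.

0, 1

We need (M - 8I)v = 0.
M - 8I = [[-7, 0, 0], [-47, 34, -34], [-67, 51, -51]].
Row 1: (-7)·x + (0)·1 + (0)·z = 0
Row 2: (-47)·x + (34)·1 + (-34)·z = 0
Row 3: (-67)·x + (51)·1 + (-51)·z = 0
Solving gives x = 0, z = 1.
Check: M·(0, 1, 1) = (0, 8, 8) = 8·(0, 1, 1).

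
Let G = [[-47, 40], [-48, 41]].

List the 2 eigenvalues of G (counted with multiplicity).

-7, 1

det(G - sI) = (-47 - s)(41 - s) - (40)·(-48) = s^2 + 6s - 7.
This factors as (s + 7)·(s - 1) = 0.
Eigenvalues: -7, 1.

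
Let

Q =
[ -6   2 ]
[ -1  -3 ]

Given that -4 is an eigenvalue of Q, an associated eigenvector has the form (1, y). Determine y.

We need (Q + 4I)v = 0.
Q + 4I = [[-2, 2], [-1, 1]].
Row 1: (-2)·1 + (2)·y = 0
Row 2: (-1)·1 + (1)·y = 0
Solving gives y = 1.
Check: Q·(1, 1) = (-4, -4) = -4·(1, 1).

1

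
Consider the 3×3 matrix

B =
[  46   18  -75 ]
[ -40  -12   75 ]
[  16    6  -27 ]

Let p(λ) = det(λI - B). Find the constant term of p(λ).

p(λ) = λ^3 - 7λ^2 + 36.
The constant term is 36.

36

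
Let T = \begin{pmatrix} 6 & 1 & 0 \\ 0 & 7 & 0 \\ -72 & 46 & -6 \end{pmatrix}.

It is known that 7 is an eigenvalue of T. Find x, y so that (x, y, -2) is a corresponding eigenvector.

1, 1

We need (T - 7I)v = 0.
T - 7I = [[-1, 1, 0], [0, 0, 0], [-72, 46, -13]].
Row 1: (-1)·x + (1)·y + (0)·-2 = 0
Row 2: (0)·x + (0)·y + (0)·-2 = 0
Row 3: (-72)·x + (46)·y + (-13)·-2 = 0
Solving gives x = 1, y = 1.
Check: T·(1, 1, -2) = (7, 7, -14) = 7·(1, 1, -2).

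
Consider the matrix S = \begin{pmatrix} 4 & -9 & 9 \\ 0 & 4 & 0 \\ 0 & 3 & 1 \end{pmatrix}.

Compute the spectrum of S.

The characteristic polynomial is p(λ) = det(λI - S).
Cofactor expansion gives p(λ) = λ^3 - 9λ^2 + 24λ - 16.
Rational-root test: λ = 1 gives p(1) = 0.
Dividing by (λ - 1) leaves λ^2 - 8λ + 16.
The quadratic factor is (λ - 4)^2.
Eigenvalues: 1, 4, 4.

1, 4, 4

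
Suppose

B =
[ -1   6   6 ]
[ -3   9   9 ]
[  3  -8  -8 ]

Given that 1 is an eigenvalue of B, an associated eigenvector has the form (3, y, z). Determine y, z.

We need (B - 1I)v = 0.
B - 1I = [[-2, 6, 6], [-3, 8, 9], [3, -8, -9]].
Row 1: (-2)·3 + (6)·y + (6)·z = 0
Row 2: (-3)·3 + (8)·y + (9)·z = 0
Row 3: (3)·3 + (-8)·y + (-9)·z = 0
Solving gives y = 0, z = 1.
Check: B·(3, 0, 1) = (3, 0, 1) = 1·(3, 0, 1).

0, 1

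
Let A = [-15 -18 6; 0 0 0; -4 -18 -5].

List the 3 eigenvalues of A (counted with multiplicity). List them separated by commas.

-11, -9, 0

Compute the characteristic polynomial p(λ) = det(λI - A).
Expanding the 3×3 determinant: p(λ) = λ^3 + 20λ^2 + 99λ.
Try λ = 0: p(0) = 0, so 0 is a root.
Factor out λ: p(λ) = λ·(λ^2 + 20λ + 99).
The quadratic factors as (λ + 11)·(λ + 9).
Eigenvalues: -11, -9, 0.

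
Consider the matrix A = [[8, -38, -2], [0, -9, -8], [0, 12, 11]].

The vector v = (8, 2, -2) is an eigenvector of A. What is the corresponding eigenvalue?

Compute Av: A·(8, 2, -2) = (-8, -2, 2).
Since Av = λv, compare component 1: -8 = λ·8, so λ = -1.

-1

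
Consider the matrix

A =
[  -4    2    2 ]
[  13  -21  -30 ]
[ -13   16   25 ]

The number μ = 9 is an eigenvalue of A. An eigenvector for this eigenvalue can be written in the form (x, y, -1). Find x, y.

We need (A - 9I)v = 0.
A - 9I = [[-13, 2, 2], [13, -30, -30], [-13, 16, 16]].
Row 1: (-13)·x + (2)·y + (2)·-1 = 0
Row 2: (13)·x + (-30)·y + (-30)·-1 = 0
Row 3: (-13)·x + (16)·y + (16)·-1 = 0
Solving gives x = 0, y = 1.
Check: A·(0, 1, -1) = (0, 9, -9) = 9·(0, 1, -1).

0, 1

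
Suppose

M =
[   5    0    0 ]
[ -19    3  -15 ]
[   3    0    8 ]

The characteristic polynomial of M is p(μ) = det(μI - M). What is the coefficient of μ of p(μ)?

p(μ) = μ^3 - 16μ^2 + 79μ - 120.
The coefficient of μ is 79.

79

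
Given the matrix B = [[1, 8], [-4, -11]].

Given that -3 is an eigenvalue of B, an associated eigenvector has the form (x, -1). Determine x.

2

We need (B + 3I)v = 0.
B + 3I = [[4, 8], [-4, -8]].
Row 1: (4)·x + (8)·-1 = 0
Row 2: (-4)·x + (-8)·-1 = 0
Solving gives x = 2.
Check: B·(2, -1) = (-6, 3) = -3·(2, -1).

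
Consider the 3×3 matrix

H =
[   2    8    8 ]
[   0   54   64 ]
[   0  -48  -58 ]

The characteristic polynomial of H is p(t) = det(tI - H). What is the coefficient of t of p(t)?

p(t) = t^3 + 2t^2 - 68t + 120.
The coefficient of t is -68.

-68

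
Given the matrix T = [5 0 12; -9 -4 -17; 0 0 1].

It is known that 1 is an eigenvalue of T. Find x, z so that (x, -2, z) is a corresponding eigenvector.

3, -1

We need (T - 1I)v = 0.
T - 1I = [[4, 0, 12], [-9, -5, -17], [0, 0, 0]].
Row 1: (4)·x + (0)·-2 + (12)·z = 0
Row 2: (-9)·x + (-5)·-2 + (-17)·z = 0
Row 3: (0)·x + (0)·-2 + (0)·z = 0
Solving gives x = 3, z = -1.
Check: T·(3, -2, -1) = (3, -2, -1) = 1·(3, -2, -1).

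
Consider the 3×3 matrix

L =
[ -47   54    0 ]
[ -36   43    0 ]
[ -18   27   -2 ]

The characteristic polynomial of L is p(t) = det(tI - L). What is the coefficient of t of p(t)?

-69

p(t) = t^3 + 6t^2 - 69t - 154.
The coefficient of t is -69.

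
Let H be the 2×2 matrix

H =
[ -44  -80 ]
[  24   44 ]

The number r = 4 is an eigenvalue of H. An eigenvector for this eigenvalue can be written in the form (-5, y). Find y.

3

We need (H - 4I)v = 0.
H - 4I = [[-48, -80], [24, 40]].
Row 1: (-48)·-5 + (-80)·y = 0
Row 2: (24)·-5 + (40)·y = 0
Solving gives y = 3.
Check: H·(-5, 3) = (-20, 12) = 4·(-5, 3).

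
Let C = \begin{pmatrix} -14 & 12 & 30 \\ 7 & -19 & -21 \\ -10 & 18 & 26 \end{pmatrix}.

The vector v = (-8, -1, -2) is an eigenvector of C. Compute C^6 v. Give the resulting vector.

(-125000, -15625, -31250)

First find the eigenvalue: Cv = (40, 5, 10) = -5·(-8, -1, -2), so λ = -5.
Then C^6 v = λ^6·v = (-5)^6·(-8, -1, -2) = 15625·(-8, -1, -2) = (-125000, -15625, -31250).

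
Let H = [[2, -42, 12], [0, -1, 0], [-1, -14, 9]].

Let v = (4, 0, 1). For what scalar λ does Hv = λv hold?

5

Compute Hv: H·(4, 0, 1) = (20, 0, 5).
Since Hv = λv, compare component 1: 20 = λ·4, so λ = 5.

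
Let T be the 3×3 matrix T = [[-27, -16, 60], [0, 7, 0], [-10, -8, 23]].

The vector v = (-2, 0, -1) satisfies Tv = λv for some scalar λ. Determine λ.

Compute Tv: T·(-2, 0, -1) = (-6, 0, -3).
Since Tv = λv, compare component 1: -6 = λ·-2, so λ = 3.

3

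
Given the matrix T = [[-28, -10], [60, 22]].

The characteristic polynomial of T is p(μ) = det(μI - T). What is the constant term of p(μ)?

-16

p(μ) = μ^2 + 6μ - 16.
The constant term is -16.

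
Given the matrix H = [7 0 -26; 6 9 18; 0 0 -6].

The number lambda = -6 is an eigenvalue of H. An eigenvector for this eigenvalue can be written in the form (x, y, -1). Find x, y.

We need (H + 6I)v = 0.
H + 6I = [[13, 0, -26], [6, 15, 18], [0, 0, 0]].
Row 1: (13)·x + (0)·y + (-26)·-1 = 0
Row 2: (6)·x + (15)·y + (18)·-1 = 0
Row 3: (0)·x + (0)·y + (0)·-1 = 0
Solving gives x = -2, y = 2.
Check: H·(-2, 2, -1) = (12, -12, 6) = -6·(-2, 2, -1).

-2, 2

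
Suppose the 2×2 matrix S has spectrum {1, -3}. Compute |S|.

det(S) is the product of the eigenvalues: (1) · (-3) = -3.

-3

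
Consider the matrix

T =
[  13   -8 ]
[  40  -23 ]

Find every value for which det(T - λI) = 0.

det(T - λI) = (13 - λ)(-23 - λ) - (-8)·(40) = λ^2 + 10λ + 21.
This factors as (λ + 7)·(λ + 3) = 0.
Eigenvalues: -7, -3.

-7, -3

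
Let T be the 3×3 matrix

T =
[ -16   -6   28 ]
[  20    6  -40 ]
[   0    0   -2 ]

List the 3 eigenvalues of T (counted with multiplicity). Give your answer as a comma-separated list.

The characteristic polynomial is p(μ) = det(μI - T).
Expanding the 3×3 determinant: p(μ) = μ^3 + 12μ^2 + 44μ + 48.
Rational-root test: μ = -2 gives p(-2) = 0.
Factor out (μ + 2): p(μ) = (μ + 2)·(μ^2 + 10μ + 24).
The quadratic factors as (μ + 6)·(μ + 4).
Eigenvalues: -6, -4, -2.

-6, -4, -2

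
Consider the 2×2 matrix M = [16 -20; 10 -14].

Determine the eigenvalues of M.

-4, 6

det(M - λI) = (16 - λ)(-14 - λ) - (-20)·(10) = λ^2 - 2λ - 24.
This factors as (λ + 4)·(λ - 6) = 0.
Eigenvalues: -4, 6.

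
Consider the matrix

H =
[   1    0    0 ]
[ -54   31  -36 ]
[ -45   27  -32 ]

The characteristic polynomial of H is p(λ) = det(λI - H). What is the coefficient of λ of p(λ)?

p(λ) = λ^3 - 21λ + 20.
The coefficient of λ is -21.

-21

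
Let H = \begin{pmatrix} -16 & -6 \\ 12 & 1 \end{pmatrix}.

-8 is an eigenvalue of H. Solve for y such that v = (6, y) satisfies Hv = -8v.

-8

We need (H + 8I)v = 0.
H + 8I = [[-8, -6], [12, 9]].
Row 1: (-8)·6 + (-6)·y = 0
Row 2: (12)·6 + (9)·y = 0
Solving gives y = -8.
Check: H·(6, -8) = (-48, 64) = -8·(6, -8).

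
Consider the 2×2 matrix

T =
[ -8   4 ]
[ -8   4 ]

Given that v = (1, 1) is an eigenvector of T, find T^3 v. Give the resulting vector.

First find the eigenvalue: Tv = (-4, -4) = -4·(1, 1), so λ = -4.
Then T^3 v = λ^3·v = (-4)^3·(1, 1) = -64·(1, 1) = (-64, -64).

(-64, -64)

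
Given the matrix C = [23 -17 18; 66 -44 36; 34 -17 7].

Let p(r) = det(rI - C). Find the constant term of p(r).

-770

p(r) = r^3 + 14r^2 - 37r - 770.
The constant term is -770.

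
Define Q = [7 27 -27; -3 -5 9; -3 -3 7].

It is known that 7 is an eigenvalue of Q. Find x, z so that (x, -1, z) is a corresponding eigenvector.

We need (Q - 7I)v = 0.
Q - 7I = [[0, 27, -27], [-3, -12, 9], [-3, -3, 0]].
Row 1: (0)·x + (27)·-1 + (-27)·z = 0
Row 2: (-3)·x + (-12)·-1 + (9)·z = 0
Row 3: (-3)·x + (-3)·-1 + (0)·z = 0
Solving gives x = 1, z = -1.
Check: Q·(1, -1, -1) = (7, -7, -7) = 7·(1, -1, -1).

1, -1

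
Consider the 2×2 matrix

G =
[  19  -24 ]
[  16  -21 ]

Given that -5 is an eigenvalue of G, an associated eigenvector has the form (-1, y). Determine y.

We need (G + 5I)v = 0.
G + 5I = [[24, -24], [16, -16]].
Row 1: (24)·-1 + (-24)·y = 0
Row 2: (16)·-1 + (-16)·y = 0
Solving gives y = -1.
Check: G·(-1, -1) = (5, 5) = -5·(-1, -1).

-1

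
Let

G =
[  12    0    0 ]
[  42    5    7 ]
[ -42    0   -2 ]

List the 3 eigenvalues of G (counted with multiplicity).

Set up det(μI - G) = 0.
Expanding the 3×3 determinant: p(μ) = μ^3 - 15μ^2 + 26μ + 120.
Try μ = -2: p(-2) = 0, so -2 is a root.
Factor out (μ + 2): p(μ) = (μ + 2)·(μ^2 - 17μ + 60).
The quadratic factors as (μ - 5)·(μ - 12).
Eigenvalues: -2, 5, 12.

-2, 5, 12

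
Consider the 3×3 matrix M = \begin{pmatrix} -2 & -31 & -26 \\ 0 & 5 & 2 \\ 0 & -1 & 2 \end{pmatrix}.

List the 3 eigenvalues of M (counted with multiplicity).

-2, 3, 4

Set up det(λI - M) = 0.
Cofactor expansion gives p(λ) = λ^3 - 5λ^2 - 2λ + 24.
Rational-root test: λ = -2 gives p(-2) = 0.
Factor out (λ + 2): p(λ) = (λ + 2)·(λ^2 - 7λ + 12).
The quadratic factors as (λ - 3)·(λ - 4).
Eigenvalues: -2, 3, 4.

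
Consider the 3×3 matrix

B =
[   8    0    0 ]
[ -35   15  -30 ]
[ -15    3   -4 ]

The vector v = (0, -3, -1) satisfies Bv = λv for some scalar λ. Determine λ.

5

Compute Bv: B·(0, -3, -1) = (0, -15, -5).
Since Bv = λv, compare component 2: -15 = λ·-3, so λ = 5.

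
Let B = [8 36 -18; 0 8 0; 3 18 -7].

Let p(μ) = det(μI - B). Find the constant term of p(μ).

16

p(μ) = μ^3 - 9μ^2 + 6μ + 16.
The constant term is 16.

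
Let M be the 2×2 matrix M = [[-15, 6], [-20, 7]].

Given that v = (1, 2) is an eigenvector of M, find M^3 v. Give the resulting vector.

First find the eigenvalue: Mv = (-3, -6) = -3·(1, 2), so λ = -3.
Then M^3 v = λ^3·v = (-3)^3·(1, 2) = -27·(1, 2) = (-27, -54).

(-27, -54)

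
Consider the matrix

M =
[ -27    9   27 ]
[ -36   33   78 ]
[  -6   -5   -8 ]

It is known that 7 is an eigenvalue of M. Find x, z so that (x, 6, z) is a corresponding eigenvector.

0, -2

We need (M - 7I)v = 0.
M - 7I = [[-34, 9, 27], [-36, 26, 78], [-6, -5, -15]].
Row 1: (-34)·x + (9)·6 + (27)·z = 0
Row 2: (-36)·x + (26)·6 + (78)·z = 0
Row 3: (-6)·x + (-5)·6 + (-15)·z = 0
Solving gives x = 0, z = -2.
Check: M·(0, 6, -2) = (0, 42, -14) = 7·(0, 6, -2).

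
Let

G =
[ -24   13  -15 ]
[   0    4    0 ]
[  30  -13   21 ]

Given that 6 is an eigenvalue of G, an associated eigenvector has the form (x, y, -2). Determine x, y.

1, 0

We need (G - 6I)v = 0.
G - 6I = [[-30, 13, -15], [0, -2, 0], [30, -13, 15]].
Row 1: (-30)·x + (13)·y + (-15)·-2 = 0
Row 2: (0)·x + (-2)·y + (0)·-2 = 0
Row 3: (30)·x + (-13)·y + (15)·-2 = 0
Solving gives x = 1, y = 0.
Check: G·(1, 0, -2) = (6, 0, -12) = 6·(1, 0, -2).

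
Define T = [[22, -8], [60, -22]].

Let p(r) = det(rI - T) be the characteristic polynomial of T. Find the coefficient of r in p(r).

0

The coefficient of r of det(rI - T) is −trace(T).
trace(T) = (22) + (-22) = 0, so the coefficient is 0.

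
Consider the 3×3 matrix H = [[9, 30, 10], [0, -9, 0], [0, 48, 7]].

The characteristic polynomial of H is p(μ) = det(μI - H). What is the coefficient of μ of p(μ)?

p(μ) = μ^3 - 7μ^2 - 81μ + 567.
The coefficient of μ is -81.

-81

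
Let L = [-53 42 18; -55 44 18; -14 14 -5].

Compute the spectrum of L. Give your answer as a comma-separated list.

-11, -5, 2

The characteristic polynomial is p(λ) = det(λI - L).
Cofactor expansion gives p(λ) = λ^3 + 14λ^2 + 23λ - 110.
Rational-root test: λ = -11 gives p(-11) = 0.
Factor out (λ + 11): p(λ) = (λ + 11)·(λ^2 + 3λ - 10).
The quadratic factors as (λ + 5)·(λ - 2).
Eigenvalues: -11, -5, 2.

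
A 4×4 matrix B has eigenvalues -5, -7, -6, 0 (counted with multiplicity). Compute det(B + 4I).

If B has eigenvalues -5, -7, -6, 0, then B + 4I has eigenvalues -1, -3, -2, 4.
det(B + 4I) = (-1) · (-3) · (-2) · (4) = -24.

-24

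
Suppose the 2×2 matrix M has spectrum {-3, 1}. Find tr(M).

trace(M) is the sum of the eigenvalues: (-3) + (1) = -2.

-2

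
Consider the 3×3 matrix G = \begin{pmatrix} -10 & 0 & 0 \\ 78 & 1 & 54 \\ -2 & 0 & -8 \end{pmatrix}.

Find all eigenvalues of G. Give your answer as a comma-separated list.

Compute the characteristic polynomial p(r) = det(rI - G).
Expanding the 3×3 determinant: p(r) = r^3 + 17r^2 + 62r - 80.
Try r = -8: p(-8) = 0, so -8 is a root.
Dividing by (r + 8) leaves r^2 + 9r - 10.
The quadratic factors as (r + 10)·(r - 1).
Eigenvalues: -10, -8, 1.

-10, -8, 1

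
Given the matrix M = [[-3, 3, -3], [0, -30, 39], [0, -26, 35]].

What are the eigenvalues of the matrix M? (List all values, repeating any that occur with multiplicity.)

-4, -3, 9

Set up det(λI - M) = 0.
Expanding the 3×3 determinant: p(λ) = λ^3 - 2λ^2 - 51λ - 108.
Rational-root test: λ = 9 gives p(9) = 0.
Factor out (λ - 9): p(λ) = (λ - 9)·(λ^2 + 7λ + 12).
The quadratic factors as (λ + 4)·(λ + 3).
Eigenvalues: -4, -3, 9.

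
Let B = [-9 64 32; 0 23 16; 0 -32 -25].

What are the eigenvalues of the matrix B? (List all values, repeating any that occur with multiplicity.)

Compute the characteristic polynomial p(μ) = det(μI - B).
Cofactor expansion gives p(μ) = μ^3 + 11μ^2 - 45μ - 567.
Rational-root test: μ = 7 gives p(7) = 0.
Factor out (μ - 7): p(μ) = (μ - 7)·(μ^2 + 18μ + 81).
The quadratic factor is (μ + 9)^2.
Eigenvalues: -9, -9, 7.

-9, -9, 7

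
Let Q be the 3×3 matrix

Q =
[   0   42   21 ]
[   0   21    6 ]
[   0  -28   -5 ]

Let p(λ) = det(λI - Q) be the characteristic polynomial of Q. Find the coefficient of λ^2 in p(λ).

The coefficient of λ^2 of det(λI - Q) is −trace(Q).
trace(Q) = (0) + (21) + (-5) = 16, so the coefficient is -16.

-16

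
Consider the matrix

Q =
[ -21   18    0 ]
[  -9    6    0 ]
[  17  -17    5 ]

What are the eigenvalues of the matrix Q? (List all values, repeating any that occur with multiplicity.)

Set up det(sI - Q) = 0.
Cofactor expansion gives p(s) = s^3 + 10s^2 - 39s - 180.
Rational-root test: s = 5 gives p(5) = 0.
Dividing by (s - 5) leaves s^2 + 15s + 36.
The quadratic factors as (s + 12)·(s + 3).
Eigenvalues: -12, -3, 5.

-12, -3, 5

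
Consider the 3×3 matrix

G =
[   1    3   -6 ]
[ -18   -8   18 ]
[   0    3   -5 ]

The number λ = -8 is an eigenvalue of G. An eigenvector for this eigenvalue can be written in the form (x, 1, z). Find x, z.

-1, -1

We need (G + 8I)v = 0.
G + 8I = [[9, 3, -6], [-18, 0, 18], [0, 3, 3]].
Row 1: (9)·x + (3)·1 + (-6)·z = 0
Row 2: (-18)·x + (0)·1 + (18)·z = 0
Row 3: (0)·x + (3)·1 + (3)·z = 0
Solving gives x = -1, z = -1.
Check: G·(-1, 1, -1) = (8, -8, 8) = -8·(-1, 1, -1).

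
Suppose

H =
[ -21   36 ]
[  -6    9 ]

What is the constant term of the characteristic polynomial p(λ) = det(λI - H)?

p(0) = det(0·I − H) = det(−H) = (−1)^2·det(H).
det(H) = 27, so p(0) = 27.

27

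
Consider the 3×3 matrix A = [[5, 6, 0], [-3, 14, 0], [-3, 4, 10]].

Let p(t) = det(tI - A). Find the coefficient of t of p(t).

278

p(t) = t^3 - 29t^2 + 278t - 880.
The coefficient of t is 278.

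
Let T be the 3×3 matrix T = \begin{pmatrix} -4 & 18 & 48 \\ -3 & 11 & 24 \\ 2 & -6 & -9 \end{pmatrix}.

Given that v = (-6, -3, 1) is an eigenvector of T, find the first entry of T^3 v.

162

First find the eigenvalue: Tv = (18, 9, -3) = -3·(-6, -3, 1), so λ = -3.
Then T^3 v = λ^3·v = (-3)^3·(-6, -3, 1) = -27·(-6, -3, 1) = (162, 81, -27).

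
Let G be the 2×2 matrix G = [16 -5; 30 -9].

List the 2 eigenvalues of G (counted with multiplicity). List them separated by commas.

1, 6

det(G - μI) = (16 - μ)(-9 - μ) - (-5)·(30) = μ^2 - 7μ + 6.
This factors as (μ - 1)·(μ - 6) = 0.
Eigenvalues: 1, 6.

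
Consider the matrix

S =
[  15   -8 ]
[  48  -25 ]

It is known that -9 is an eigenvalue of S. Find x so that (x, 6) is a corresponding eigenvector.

We need (S + 9I)v = 0.
S + 9I = [[24, -8], [48, -16]].
Row 1: (24)·x + (-8)·6 = 0
Row 2: (48)·x + (-16)·6 = 0
Solving gives x = 2.
Check: S·(2, 6) = (-18, -54) = -9·(2, 6).

2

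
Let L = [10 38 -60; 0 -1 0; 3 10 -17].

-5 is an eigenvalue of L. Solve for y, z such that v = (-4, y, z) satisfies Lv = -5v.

We need (L + 5I)v = 0.
L + 5I = [[15, 38, -60], [0, 4, 0], [3, 10, -12]].
Row 1: (15)·-4 + (38)·y + (-60)·z = 0
Row 2: (0)·-4 + (4)·y + (0)·z = 0
Row 3: (3)·-4 + (10)·y + (-12)·z = 0
Solving gives y = 0, z = -1.
Check: L·(-4, 0, -1) = (20, 0, 5) = -5·(-4, 0, -1).

0, -1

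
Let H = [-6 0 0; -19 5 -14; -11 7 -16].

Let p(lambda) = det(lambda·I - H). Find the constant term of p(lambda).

p(lambda) = lambda^3 + 17·lambda^2 + 84·lambda + 108.
The constant term is 108.

108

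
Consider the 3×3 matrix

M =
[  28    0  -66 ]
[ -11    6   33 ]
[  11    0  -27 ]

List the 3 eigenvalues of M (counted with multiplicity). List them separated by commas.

-5, 6, 6

Set up det(sI - M) = 0.
Expanding along the first row, p(s) = s^3 - 7s^2 - 24s + 180.
Since p(-5) = 0, s = -5 is a root.
Dividing by (s + 5) leaves s^2 - 12s + 36.
The quadratic factor is (s - 6)^2.
Eigenvalues: -5, 6, 6.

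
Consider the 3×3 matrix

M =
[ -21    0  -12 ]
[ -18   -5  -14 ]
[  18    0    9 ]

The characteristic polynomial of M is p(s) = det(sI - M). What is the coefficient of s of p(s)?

87

p(s) = s^3 + 17s^2 + 87s + 135.
The coefficient of s is 87.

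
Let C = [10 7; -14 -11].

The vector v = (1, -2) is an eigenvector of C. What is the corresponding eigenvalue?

-4

Compute Cv: C·(1, -2) = (-4, 8).
Since Cv = λv, compare component 1: -4 = λ·1, so λ = -4.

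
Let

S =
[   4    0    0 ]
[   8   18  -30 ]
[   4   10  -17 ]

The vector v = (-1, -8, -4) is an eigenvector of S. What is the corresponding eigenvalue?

Compute Sv: S·(-1, -8, -4) = (-4, -32, -16).
Since Sv = λv, compare component 1: -4 = λ·-1, so λ = 4.

4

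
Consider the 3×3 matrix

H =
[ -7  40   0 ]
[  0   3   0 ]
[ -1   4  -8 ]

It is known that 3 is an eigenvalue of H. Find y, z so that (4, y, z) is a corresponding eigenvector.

1, 0

We need (H - 3I)v = 0.
H - 3I = [[-10, 40, 0], [0, 0, 0], [-1, 4, -11]].
Row 1: (-10)·4 + (40)·y + (0)·z = 0
Row 2: (0)·4 + (0)·y + (0)·z = 0
Row 3: (-1)·4 + (4)·y + (-11)·z = 0
Solving gives y = 1, z = 0.
Check: H·(4, 1, 0) = (12, 3, 0) = 3·(4, 1, 0).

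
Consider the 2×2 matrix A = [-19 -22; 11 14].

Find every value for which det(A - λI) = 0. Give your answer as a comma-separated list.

-8, 3

det(A - sI) = (-19 - s)(14 - s) - (-22)·(11) = s^2 + 5s - 24.
This factors as (s + 8)·(s - 3) = 0.
Eigenvalues: -8, 3.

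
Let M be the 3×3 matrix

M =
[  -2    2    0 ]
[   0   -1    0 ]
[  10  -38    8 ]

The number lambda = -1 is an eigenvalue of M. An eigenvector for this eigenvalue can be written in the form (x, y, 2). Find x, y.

2, 1

We need (M + 1I)v = 0.
M + 1I = [[-1, 2, 0], [0, 0, 0], [10, -38, 9]].
Row 1: (-1)·x + (2)·y + (0)·2 = 0
Row 2: (0)·x + (0)·y + (0)·2 = 0
Row 3: (10)·x + (-38)·y + (9)·2 = 0
Solving gives x = 2, y = 1.
Check: M·(2, 1, 2) = (-2, -1, -2) = -1·(2, 1, 2).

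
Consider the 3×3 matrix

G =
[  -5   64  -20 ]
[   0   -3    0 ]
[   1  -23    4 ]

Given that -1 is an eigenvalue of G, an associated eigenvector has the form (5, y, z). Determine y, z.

We need (G + 1I)v = 0.
G + 1I = [[-4, 64, -20], [0, -2, 0], [1, -23, 5]].
Row 1: (-4)·5 + (64)·y + (-20)·z = 0
Row 2: (0)·5 + (-2)·y + (0)·z = 0
Row 3: (1)·5 + (-23)·y + (5)·z = 0
Solving gives y = 0, z = -1.
Check: G·(5, 0, -1) = (-5, 0, 1) = -1·(5, 0, -1).

0, -1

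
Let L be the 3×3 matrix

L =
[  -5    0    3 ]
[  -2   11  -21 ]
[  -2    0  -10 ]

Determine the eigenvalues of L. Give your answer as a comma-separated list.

-8, -7, 11

The characteristic polynomial is p(t) = det(tI - L).
Expanding along the first row, p(t) = t^3 + 4t^2 - 109t - 616.
Try t = -7: p(-7) = 0, so -7 is a root.
Factor out (t + 7): p(t) = (t + 7)·(t^2 - 3t - 88).
The quadratic factors as (t + 8)·(t - 11).
Eigenvalues: -8, -7, 11.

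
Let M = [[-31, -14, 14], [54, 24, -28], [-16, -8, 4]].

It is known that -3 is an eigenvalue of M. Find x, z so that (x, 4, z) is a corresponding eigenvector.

We need (M + 3I)v = 0.
M + 3I = [[-28, -14, 14], [54, 27, -28], [-16, -8, 7]].
Row 1: (-28)·x + (-14)·4 + (14)·z = 0
Row 2: (54)·x + (27)·4 + (-28)·z = 0
Row 3: (-16)·x + (-8)·4 + (7)·z = 0
Solving gives x = -2, z = 0.
Check: M·(-2, 4, 0) = (6, -12, 0) = -3·(-2, 4, 0).

-2, 0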